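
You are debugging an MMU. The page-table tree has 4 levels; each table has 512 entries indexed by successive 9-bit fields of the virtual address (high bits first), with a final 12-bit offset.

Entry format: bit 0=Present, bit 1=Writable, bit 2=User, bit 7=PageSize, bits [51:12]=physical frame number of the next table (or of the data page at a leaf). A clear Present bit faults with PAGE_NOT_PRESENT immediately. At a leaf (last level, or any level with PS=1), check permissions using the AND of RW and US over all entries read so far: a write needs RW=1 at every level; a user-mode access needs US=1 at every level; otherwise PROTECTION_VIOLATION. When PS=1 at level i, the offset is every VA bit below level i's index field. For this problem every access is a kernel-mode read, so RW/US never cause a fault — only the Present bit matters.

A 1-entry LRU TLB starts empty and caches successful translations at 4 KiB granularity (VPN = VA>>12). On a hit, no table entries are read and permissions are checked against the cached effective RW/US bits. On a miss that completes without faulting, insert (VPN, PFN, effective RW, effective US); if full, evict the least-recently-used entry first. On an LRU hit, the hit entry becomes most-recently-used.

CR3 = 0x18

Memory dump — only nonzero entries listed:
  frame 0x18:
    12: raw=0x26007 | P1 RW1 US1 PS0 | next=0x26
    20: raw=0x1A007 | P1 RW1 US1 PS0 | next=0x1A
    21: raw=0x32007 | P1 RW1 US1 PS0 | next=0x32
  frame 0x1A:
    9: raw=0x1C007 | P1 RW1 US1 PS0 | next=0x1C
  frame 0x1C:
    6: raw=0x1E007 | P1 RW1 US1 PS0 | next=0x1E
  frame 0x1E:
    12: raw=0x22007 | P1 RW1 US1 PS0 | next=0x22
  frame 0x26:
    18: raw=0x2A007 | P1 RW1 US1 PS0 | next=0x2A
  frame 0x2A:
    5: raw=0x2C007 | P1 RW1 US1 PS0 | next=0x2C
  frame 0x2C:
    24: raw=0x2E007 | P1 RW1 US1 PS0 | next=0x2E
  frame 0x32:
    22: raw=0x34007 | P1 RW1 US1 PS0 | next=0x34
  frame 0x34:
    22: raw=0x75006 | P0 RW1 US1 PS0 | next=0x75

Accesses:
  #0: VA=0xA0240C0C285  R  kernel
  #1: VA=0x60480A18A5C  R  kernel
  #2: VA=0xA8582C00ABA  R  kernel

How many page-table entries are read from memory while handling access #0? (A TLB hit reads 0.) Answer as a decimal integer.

Per-access translation:
#0 VA=0xA0240C0C285 (r,kernel):
  [0] read 0x18 idx=20: raw=0x1A007 flags P=1 W=1 U=1 S=0
  [1] read 0x1A idx=9: raw=0x1C007 flags P=1 W=1 U=1 S=0
  [2] read 0x1C idx=6: raw=0x1E007 flags P=1 W=1 U=1 S=0
  [3] read 0x1E idx=12: raw=0x22007 flags P=1 W=1 U=1 S=0
  ⇒ phys 0x22285  [4 reads]
#1 VA=0x60480A18A5C (r,kernel):
  [0] read 0x18 idx=12: raw=0x26007 flags P=1 W=1 U=1 S=0
  [1] read 0x26 idx=18: raw=0x2A007 flags P=1 W=1 U=1 S=0
  [2] read 0x2A idx=5: raw=0x2C007 flags P=1 W=1 U=1 S=0
  [3] read 0x2C idx=24: raw=0x2E007 flags P=1 W=1 U=1 S=0
  ⇒ phys 0x2EA5C  [4 reads]
#2 VA=0xA8582C00ABA (r,kernel):
  [0] read 0x18 idx=21: raw=0x32007 flags P=1 W=1 U=1 S=0
  [1] read 0x32 idx=22: raw=0x34007 flags P=1 W=1 U=1 S=0
  [2] read 0x34 idx=22: raw=0x75006 flags P=0 W=1 U=1 S=0
  → PAGE_NOT_PRESENT  (3 entries read)

Entries read for #0: 4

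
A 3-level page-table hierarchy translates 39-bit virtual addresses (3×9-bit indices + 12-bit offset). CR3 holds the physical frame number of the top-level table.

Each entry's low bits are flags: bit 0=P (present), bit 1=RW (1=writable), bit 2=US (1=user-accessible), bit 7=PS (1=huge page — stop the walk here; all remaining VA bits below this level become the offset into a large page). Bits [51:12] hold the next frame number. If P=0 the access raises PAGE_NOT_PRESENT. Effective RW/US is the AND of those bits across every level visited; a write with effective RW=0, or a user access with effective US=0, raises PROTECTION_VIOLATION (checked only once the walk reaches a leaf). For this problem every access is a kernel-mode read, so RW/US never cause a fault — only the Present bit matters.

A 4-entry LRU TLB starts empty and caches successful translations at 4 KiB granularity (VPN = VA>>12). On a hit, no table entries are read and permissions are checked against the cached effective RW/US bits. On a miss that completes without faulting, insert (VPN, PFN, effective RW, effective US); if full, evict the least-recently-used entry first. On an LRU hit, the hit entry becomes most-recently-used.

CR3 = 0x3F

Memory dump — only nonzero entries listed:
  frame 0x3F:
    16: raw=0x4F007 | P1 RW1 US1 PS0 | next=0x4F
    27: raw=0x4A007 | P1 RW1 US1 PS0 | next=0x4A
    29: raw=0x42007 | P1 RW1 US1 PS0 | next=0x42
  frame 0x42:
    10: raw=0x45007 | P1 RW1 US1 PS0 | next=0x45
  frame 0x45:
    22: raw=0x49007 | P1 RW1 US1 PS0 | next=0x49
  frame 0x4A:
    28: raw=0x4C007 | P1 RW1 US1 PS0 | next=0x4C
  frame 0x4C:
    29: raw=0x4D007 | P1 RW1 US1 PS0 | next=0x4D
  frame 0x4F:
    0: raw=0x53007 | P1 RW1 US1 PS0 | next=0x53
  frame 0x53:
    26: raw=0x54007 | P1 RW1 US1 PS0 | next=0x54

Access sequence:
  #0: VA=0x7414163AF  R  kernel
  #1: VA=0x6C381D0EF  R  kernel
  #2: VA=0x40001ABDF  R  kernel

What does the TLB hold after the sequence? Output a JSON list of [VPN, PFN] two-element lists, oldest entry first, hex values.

Trace:
#0 VA=0x7414163AF (r,kernel):
  L0 @0x3F[29] → 0x42007  P=1,RW=1,US=1,PS=0
  L1 @0x42[10] → 0x45007  P=1,RW=1,US=1,PS=0
  L2 @0x45[22] → 0x49007  P=1,RW=1,US=1,PS=0
  ⇒ phys 0x493AF  [3 reads]
#1 VA=0x6C381D0EF (r,kernel):
  L0 @0x3F[27] → 0x4A007  P=1,RW=1,US=1,PS=0
  L1 @0x4A[28] → 0x4C007  P=1,RW=1,US=1,PS=0
  L2 @0x4C[29] → 0x4D007  P=1,RW=1,US=1,PS=0
  ⇒ phys 0x4D0EF  [3 reads]
#2 VA=0x40001ABDF (r,kernel):
  L0 @0x3F[16] → 0x4F007  P=1,RW=1,US=1,PS=0
  L1 @0x4F[0] → 0x53007  P=1,RW=1,US=1,PS=0
  L2 @0x53[26] → 0x54007  P=1,RW=1,US=1,PS=0
  ⇒ phys 0x54BDF  [3 reads]

TLB: [["0x741416", "0x49"], ["0x6C381D", "0x4D"], ["0x40001A", "0x54"]]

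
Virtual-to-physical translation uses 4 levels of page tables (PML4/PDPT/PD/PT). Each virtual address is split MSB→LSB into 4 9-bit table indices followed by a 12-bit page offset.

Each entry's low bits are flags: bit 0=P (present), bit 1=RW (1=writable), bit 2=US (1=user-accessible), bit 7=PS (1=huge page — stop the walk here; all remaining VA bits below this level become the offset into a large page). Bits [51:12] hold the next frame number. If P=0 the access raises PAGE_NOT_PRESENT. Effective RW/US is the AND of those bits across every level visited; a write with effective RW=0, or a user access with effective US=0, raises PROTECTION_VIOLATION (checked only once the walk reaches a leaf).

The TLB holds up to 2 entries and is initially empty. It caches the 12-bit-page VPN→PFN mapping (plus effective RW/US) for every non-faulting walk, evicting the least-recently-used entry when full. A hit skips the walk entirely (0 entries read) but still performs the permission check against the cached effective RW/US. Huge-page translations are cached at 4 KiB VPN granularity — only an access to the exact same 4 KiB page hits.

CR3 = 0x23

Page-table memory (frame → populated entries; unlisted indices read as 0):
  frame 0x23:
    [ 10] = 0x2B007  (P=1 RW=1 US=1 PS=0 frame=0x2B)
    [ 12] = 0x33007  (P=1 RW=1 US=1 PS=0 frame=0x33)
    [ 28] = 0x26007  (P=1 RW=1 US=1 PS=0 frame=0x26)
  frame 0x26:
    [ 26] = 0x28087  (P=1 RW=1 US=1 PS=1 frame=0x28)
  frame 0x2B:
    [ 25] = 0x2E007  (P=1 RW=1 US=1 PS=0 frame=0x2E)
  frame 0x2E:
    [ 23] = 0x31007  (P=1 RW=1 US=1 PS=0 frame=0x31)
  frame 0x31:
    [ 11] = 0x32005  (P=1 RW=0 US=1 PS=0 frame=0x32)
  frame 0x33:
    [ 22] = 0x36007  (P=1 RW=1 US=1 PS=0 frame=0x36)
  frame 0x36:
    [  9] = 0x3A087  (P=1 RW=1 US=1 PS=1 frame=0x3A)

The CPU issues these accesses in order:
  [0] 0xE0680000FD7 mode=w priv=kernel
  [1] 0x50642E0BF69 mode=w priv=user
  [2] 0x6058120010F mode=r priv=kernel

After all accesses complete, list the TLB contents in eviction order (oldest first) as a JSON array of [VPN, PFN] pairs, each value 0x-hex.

Per-access translation:
#0 VA=0xE0680000FD7 (w,kernel):
  [0] read 0x23 idx=28: raw=0x26007 flags P=1 W=1 U=1 S=0
  [1] read 0x26 idx=26: raw=0x28087 flags P=1 W=1 U=1 S=1
  ⇒ phys 0x28FD7 (huge @L1)  [2 reads]
#1 VA=0x50642E0BF69 (w,user):
  [0] read 0x23 idx=10: raw=0x2B007 flags P=1 W=1 U=1 S=0
  [1] read 0x2B idx=25: raw=0x2E007 flags P=1 W=1 U=1 S=0
  [2] read 0x2E idx=23: raw=0x31007 flags P=1 W=1 U=1 S=0
  [3] read 0x31 idx=11: raw=0x32005 flags P=1 W=0 U=1 S=0
  ✗ PROTECTION_VIOLATION  [4 reads]
#2 VA=0x6058120010F (r,kernel):
  [0] read 0x23 idx=12: raw=0x33007 flags P=1 W=1 U=1 S=0
  [1] read 0x33 idx=22: raw=0x36007 flags P=1 W=1 U=1 S=0
  [2] read 0x36 idx=9: raw=0x3A087 flags P=1 W=1 U=1 S=1
  ⇒ phys 0x3A10F (huge @L2)  [3 reads]

TLB: [["0xE0680000", "0x28"], ["0x60581200", "0x3A"]]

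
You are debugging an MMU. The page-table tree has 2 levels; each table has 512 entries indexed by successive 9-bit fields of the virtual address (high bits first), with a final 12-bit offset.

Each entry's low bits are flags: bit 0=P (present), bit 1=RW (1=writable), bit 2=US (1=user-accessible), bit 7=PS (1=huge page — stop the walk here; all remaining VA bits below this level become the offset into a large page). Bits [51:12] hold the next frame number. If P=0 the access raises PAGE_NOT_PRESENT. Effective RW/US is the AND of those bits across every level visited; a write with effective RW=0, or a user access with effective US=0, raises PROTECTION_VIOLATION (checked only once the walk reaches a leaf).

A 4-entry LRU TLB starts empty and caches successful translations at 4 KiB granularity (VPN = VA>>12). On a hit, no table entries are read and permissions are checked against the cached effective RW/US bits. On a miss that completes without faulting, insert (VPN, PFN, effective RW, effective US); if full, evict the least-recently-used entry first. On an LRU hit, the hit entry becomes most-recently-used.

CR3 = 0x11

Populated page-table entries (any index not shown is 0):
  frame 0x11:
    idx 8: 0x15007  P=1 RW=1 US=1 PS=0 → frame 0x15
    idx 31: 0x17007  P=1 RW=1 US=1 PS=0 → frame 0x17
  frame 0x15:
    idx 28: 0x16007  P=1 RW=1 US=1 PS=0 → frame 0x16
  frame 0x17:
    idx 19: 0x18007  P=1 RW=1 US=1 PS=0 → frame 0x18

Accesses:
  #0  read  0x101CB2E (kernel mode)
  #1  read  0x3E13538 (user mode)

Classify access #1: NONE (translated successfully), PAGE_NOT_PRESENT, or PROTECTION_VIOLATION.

Per-access translation:
#0 VA=0x101CB2E (r,kernel):
  L0: frame=0x11 idx=8 entry=0x15007 [P=1 RW=1 US=1 PS=0]
  L1: frame=0x15 idx=28 entry=0x16007 [P=1 RW=1 US=1 PS=0]
  → PA=0x16B2E  (2 entries read)
#1 VA=0x3E13538 (r,user):
  L0: frame=0x11 idx=31 entry=0x17007 [P=1 RW=1 US=1 PS=0]
  L1: frame=0x17 idx=19 entry=0x18007 [P=1 RW=1 US=1 PS=0]
  → PA=0x18538  (2 entries read)

Access #1 fault: NONE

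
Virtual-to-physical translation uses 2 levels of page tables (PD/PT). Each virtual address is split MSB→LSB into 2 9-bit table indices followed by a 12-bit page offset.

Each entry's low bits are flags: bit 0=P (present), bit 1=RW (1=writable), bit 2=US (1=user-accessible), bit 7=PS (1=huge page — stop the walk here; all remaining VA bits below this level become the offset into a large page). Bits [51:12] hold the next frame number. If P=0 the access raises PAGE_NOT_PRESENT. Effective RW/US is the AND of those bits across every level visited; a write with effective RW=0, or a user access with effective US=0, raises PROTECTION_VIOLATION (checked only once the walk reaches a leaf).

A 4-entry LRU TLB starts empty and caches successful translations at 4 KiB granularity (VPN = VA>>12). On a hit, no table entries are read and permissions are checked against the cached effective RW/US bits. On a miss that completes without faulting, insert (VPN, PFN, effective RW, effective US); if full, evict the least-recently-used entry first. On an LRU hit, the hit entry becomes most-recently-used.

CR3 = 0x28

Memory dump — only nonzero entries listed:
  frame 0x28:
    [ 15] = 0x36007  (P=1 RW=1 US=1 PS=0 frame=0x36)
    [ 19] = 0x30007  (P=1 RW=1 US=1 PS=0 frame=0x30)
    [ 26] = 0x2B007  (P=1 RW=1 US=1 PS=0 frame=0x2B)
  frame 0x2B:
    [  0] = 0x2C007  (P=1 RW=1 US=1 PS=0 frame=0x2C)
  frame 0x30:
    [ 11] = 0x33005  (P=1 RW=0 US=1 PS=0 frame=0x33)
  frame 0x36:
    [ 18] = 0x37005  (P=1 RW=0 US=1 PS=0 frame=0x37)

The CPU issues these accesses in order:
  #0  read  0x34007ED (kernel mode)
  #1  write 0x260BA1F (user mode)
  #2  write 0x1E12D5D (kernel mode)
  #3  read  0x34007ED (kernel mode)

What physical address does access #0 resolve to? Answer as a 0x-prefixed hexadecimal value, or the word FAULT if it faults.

Per-access translation:
#0 VA=0x34007ED (r,kernel):
  [0] read 0x28 idx=26: raw=0x2B007 flags P=1 W=1 U=1 S=0
  [1] read 0x2B idx=0: raw=0x2C007 flags P=1 W=1 U=1 S=0
  ✓ 0x2C7ED  — 2 lookups
#1 VA=0x260BA1F (w,user):
  [0] read 0x28 idx=19: raw=0x30007 flags P=1 W=1 U=1 S=0
  [1] read 0x30 idx=11: raw=0x33005 flags P=1 W=0 U=1 S=0
  → PROTECTION_VIOLATION  (2 entries read)
#2 VA=0x1E12D5D (w,kernel):
  [0] read 0x28 idx=15: raw=0x36007 flags P=1 W=1 U=1 S=0
  [1] read 0x36 idx=18: raw=0x37005 flags P=1 W=0 U=1 S=0
  → PROTECTION_VIOLATION  (2 entries read)
#3 VA=0x34007ED (r,kernel):
  TLB hit vpn=0x3400 → PA=0x2C7ED

Access #0 PA: 0x2C7ED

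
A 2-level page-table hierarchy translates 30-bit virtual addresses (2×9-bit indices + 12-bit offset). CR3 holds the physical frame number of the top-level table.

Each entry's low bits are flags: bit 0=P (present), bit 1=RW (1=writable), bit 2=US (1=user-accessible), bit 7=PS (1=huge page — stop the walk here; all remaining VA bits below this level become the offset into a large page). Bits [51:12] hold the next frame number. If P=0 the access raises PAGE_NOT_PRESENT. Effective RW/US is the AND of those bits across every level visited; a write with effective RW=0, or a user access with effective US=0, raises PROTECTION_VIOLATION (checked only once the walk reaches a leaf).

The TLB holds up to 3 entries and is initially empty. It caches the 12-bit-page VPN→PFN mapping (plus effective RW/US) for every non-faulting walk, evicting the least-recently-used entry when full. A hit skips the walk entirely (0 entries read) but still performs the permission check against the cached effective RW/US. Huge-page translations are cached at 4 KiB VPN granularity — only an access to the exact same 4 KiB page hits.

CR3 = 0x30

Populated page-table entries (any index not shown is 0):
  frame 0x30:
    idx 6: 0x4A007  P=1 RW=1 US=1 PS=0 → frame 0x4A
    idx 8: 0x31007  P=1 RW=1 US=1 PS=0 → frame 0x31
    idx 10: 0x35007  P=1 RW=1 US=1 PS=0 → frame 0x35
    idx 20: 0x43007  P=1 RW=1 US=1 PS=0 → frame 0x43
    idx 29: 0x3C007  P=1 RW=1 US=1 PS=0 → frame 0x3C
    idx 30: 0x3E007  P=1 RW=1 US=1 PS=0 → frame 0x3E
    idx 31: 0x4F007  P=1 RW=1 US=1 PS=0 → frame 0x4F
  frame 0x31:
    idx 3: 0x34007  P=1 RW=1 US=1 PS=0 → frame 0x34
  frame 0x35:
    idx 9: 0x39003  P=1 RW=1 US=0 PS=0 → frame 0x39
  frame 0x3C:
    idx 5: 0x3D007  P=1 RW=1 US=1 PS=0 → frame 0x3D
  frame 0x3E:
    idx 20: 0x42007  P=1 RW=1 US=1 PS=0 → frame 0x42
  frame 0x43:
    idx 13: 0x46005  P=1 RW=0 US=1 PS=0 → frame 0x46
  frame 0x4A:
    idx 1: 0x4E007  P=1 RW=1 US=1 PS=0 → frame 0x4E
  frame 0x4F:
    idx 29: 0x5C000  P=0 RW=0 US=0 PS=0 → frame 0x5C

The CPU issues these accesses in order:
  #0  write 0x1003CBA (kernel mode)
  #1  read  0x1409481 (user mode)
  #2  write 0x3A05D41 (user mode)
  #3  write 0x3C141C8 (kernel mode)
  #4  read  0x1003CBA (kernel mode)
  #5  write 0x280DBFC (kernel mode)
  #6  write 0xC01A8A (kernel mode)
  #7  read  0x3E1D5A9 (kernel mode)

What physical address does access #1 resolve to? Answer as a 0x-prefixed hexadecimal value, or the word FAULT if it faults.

Trace:
#0 VA=0x1003CBA (w,kernel):
  L0 @0x30[8] → 0x31007  P=1,RW=1,US=1,PS=0
  L1 @0x31[3] → 0x34007  P=1,RW=1,US=1,PS=0
  ⇒ phys 0x34CBA  [2 reads]
#1 VA=0x1409481 (r,user):
  L0 @0x30[10] → 0x35007  P=1,RW=1,US=1,PS=0
  L1 @0x35[9] → 0x39003  P=1,RW=1,US=0,PS=0
  → PROTECTION_VIOLATION  (2 entries read)
#2 VA=0x3A05D41 (w,user):
  L0 @0x30[29] → 0x3C007  P=1,RW=1,US=1,PS=0
  L1 @0x3C[5] → 0x3D007  P=1,RW=1,US=1,PS=0
  ⇒ phys 0x3DD41  [2 reads]
#3 VA=0x3C141C8 (w,kernel):
  L0 @0x30[30] → 0x3E007  P=1,RW=1,US=1,PS=0
  L1 @0x3E[20] → 0x42007  P=1,RW=1,US=1,PS=0
  ⇒ phys 0x421C8  [2 reads]
#4 VA=0x1003CBA (r,kernel):
  TLB hit vpn=0x1003 → PA=0x34CBA
#5 VA=0x280DBFC (w,kernel):
  L0 @0x30[20] → 0x43007  P=1,RW=1,US=1,PS=0
  L1 @0x43[13] → 0x46005  P=1,RW=0,US=1,PS=0
  → PROTECTION_VIOLATION  (2 entries read)
#6 VA=0xC01A8A (w,kernel):
  L0 @0x30[6] → 0x4A007  P=1,RW=1,US=1,PS=0
  L1 @0x4A[1] → 0x4E007  P=1,RW=1,US=1,PS=0
  ⇒ phys 0x4EA8A  [2 reads]
#7 VA=0x3E1D5A9 (r,kernel):
  L0 @0x30[31] → 0x4F007  P=1,RW=1,US=1,PS=0
  L1 @0x4F[29] → 0x5C000  P=0,RW=0,US=0,PS=0
  → PAGE_NOT_PRESENT  (2 entries read)

Access #1 PA: FAULT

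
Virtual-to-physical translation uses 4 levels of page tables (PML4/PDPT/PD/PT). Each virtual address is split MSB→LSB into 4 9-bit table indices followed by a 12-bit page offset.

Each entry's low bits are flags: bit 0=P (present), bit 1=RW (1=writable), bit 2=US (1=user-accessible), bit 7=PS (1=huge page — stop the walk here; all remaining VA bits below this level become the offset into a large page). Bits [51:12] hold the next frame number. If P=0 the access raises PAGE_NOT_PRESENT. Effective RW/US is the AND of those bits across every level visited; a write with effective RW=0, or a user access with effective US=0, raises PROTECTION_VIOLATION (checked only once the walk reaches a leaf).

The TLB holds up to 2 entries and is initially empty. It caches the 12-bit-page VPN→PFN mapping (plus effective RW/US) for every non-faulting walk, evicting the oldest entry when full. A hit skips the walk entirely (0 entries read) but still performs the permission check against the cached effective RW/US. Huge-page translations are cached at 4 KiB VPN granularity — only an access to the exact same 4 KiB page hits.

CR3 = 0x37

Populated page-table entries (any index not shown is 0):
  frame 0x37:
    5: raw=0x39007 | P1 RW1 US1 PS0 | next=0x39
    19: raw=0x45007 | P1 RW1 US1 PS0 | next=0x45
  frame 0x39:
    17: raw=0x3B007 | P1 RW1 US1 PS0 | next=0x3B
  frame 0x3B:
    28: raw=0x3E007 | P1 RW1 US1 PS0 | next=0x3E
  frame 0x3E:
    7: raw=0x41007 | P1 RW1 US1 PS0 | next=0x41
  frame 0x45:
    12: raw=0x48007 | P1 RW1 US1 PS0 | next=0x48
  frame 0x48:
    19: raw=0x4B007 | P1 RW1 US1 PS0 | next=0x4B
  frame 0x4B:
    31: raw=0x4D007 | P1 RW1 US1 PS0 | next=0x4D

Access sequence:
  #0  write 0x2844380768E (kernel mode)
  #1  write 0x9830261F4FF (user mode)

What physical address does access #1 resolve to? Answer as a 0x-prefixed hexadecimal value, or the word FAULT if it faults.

Trace:
#0 VA=0x2844380768E (w,kernel):
  lvl0: tbl 0x37, slot 5 ⇒ 0x39007 (P1/RW1/US1/PS0)
  lvl1: tbl 0x39, slot 17 ⇒ 0x3B007 (P1/RW1/US1/PS0)
  lvl2: tbl 0x3B, slot 28 ⇒ 0x3E007 (P1/RW1/US1/PS0)
  lvl3: tbl 0x3E, slot 7 ⇒ 0x41007 (P1/RW1/US1/PS0)
  → PA=0x4168E  (4 entries read)
#1 VA=0x9830261F4FF (w,user):
  lvl0: tbl 0x37, slot 19 ⇒ 0x45007 (P1/RW1/US1/PS0)
  lvl1: tbl 0x45, slot 12 ⇒ 0x48007 (P1/RW1/US1/PS0)
  lvl2: tbl 0x48, slot 19 ⇒ 0x4B007 (P1/RW1/US1/PS0)
  lvl3: tbl 0x4B, slot 31 ⇒ 0x4D007 (P1/RW1/US1/PS0)
  → PA=0x4D4FF  (4 entries read)

Access #1 PA: 0x4D4FF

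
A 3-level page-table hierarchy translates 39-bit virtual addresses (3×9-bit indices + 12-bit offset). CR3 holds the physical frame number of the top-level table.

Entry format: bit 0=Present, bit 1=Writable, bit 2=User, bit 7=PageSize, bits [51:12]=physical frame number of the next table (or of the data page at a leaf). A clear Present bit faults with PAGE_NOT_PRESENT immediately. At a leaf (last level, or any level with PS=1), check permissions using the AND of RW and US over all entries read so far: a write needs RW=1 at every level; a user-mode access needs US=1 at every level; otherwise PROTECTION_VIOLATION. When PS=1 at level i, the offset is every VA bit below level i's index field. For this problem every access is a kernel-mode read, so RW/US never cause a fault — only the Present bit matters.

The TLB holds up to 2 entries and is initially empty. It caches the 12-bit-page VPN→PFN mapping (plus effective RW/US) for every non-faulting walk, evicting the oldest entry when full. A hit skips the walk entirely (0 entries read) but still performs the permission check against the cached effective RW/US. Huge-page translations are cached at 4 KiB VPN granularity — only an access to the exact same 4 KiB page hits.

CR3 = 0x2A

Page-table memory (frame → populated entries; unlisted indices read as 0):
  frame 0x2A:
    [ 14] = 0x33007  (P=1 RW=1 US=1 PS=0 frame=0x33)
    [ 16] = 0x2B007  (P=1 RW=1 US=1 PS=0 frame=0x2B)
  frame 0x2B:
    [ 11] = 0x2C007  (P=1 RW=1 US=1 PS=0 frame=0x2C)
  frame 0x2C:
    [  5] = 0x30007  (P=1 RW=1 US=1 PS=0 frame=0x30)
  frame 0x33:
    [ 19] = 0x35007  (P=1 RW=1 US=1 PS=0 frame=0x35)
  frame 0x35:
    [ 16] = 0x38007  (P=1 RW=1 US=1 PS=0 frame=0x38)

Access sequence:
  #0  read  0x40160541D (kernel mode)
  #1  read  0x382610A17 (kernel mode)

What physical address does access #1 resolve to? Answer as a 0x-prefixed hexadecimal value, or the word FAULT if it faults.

Walk each access:
#0 VA=0x40160541D (r,kernel):
  [0] read 0x2A idx=16: raw=0x2B007 flags P=1 W=1 U=1 S=0
  [1] read 0x2B idx=11: raw=0x2C007 flags P=1 W=1 U=1 S=0
  [2] read 0x2C idx=5: raw=0x30007 flags P=1 W=1 U=1 S=0
  → PA=0x3041D  (3 entries read)
#1 VA=0x382610A17 (r,kernel):
  [0] read 0x2A idx=14: raw=0x33007 flags P=1 W=1 U=1 S=0
  [1] read 0x33 idx=19: raw=0x35007 flags P=1 W=1 U=1 S=0
  [2] read 0x35 idx=16: raw=0x38007 flags P=1 W=1 U=1 S=0
  → PA=0x38A17  (3 entries read)

Access #1 PA: 0x38A17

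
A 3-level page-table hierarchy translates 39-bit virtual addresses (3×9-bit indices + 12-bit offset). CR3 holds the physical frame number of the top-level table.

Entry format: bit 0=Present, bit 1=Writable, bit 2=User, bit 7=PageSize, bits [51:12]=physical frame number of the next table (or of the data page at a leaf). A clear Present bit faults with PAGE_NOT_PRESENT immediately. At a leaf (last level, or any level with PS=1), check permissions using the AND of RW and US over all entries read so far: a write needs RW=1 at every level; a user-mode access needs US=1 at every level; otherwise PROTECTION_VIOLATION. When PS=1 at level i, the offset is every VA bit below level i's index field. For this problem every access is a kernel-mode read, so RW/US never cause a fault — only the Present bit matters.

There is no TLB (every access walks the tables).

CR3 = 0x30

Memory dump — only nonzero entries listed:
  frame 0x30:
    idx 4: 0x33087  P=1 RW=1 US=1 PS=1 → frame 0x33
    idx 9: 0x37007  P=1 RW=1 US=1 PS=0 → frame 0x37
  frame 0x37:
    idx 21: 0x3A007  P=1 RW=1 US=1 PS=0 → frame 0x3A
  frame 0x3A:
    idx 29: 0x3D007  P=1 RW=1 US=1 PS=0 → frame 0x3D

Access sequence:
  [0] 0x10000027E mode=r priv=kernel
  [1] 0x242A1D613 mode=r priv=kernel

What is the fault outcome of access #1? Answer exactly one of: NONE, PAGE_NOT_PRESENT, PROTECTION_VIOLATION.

Walk each access:
#0 VA=0x10000027E (r,kernel):
  lvl0: tbl 0x30, slot 4 ⇒ 0x33087 (P1/RW1/US1/PS1)
  ✓ 0x3327E (huge @L0)  — 1 lookups
#1 VA=0x242A1D613 (r,kernel):
  lvl0: tbl 0x30, slot 9 ⇒ 0x37007 (P1/RW1/US1/PS0)
  lvl1: tbl 0x37, slot 21 ⇒ 0x3A007 (P1/RW1/US1/PS0)
  lvl2: tbl 0x3A, slot 29 ⇒ 0x3D007 (P1/RW1/US1/PS0)
  ✓ 0x3D613  — 3 lookups

Access #1 fault: NONE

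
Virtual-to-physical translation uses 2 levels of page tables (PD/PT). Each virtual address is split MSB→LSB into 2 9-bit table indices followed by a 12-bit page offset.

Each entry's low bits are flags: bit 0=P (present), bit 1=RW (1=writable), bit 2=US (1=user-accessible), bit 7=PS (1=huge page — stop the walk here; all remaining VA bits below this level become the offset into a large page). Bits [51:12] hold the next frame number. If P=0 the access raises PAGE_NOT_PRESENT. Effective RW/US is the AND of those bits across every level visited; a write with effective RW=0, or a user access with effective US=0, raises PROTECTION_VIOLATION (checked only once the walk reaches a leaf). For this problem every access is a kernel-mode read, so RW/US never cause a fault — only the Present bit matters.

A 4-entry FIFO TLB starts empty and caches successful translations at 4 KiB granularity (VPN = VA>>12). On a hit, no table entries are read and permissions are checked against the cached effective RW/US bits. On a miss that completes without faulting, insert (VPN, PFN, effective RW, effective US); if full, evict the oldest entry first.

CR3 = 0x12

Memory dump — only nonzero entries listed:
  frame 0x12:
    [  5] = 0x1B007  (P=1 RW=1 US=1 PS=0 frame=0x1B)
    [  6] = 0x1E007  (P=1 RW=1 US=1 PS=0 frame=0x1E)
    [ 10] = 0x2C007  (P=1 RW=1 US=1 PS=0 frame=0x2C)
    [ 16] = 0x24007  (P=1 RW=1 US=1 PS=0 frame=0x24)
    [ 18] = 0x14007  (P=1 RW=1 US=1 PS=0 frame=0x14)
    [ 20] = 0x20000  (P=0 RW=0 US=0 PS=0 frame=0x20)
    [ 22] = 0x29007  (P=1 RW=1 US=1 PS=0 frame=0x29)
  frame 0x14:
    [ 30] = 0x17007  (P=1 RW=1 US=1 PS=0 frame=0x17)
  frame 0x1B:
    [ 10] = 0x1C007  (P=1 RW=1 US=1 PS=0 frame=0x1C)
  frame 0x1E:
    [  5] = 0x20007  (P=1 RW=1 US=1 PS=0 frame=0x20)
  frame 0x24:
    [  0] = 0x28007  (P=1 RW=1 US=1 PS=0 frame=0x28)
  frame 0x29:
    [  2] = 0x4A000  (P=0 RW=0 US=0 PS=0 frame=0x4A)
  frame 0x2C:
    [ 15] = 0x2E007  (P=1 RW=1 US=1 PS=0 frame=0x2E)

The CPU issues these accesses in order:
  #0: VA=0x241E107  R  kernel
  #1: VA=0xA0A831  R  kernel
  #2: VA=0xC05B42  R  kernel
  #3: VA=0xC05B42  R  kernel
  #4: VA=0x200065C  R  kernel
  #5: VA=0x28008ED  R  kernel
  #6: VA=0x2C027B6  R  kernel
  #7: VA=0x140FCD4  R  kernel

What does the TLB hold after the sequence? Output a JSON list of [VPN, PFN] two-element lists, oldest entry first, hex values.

Trace:
#0 VA=0x241E107 (r,kernel):
  lvl0: tbl 0x12, slot 18 ⇒ 0x14007 (P1/RW1/US1/PS0)
  lvl1: tbl 0x14, slot 30 ⇒ 0x17007 (P1/RW1/US1/PS0)
  ✓ 0x17107  — 2 lookups
#1 VA=0xA0A831 (r,kernel):
  lvl0: tbl 0x12, slot 5 ⇒ 0x1B007 (P1/RW1/US1/PS0)
  lvl1: tbl 0x1B, slot 10 ⇒ 0x1C007 (P1/RW1/US1/PS0)
  ✓ 0x1C831  — 2 lookups
#2 VA=0xC05B42 (r,kernel):
  lvl0: tbl 0x12, slot 6 ⇒ 0x1E007 (P1/RW1/US1/PS0)
  lvl1: tbl 0x1E, slot 5 ⇒ 0x20007 (P1/RW1/US1/PS0)
  ✓ 0x20B42  — 2 lookups
#3 VA=0xC05B42 (r,kernel):
  TLB hit vpn=0xC05 → PA=0x20B42
#4 VA=0x200065C (r,kernel):
  lvl0: tbl 0x12, slot 16 ⇒ 0x24007 (P1/RW1/US1/PS0)
  lvl1: tbl 0x24, slot 0 ⇒ 0x28007 (P1/RW1/US1/PS0)
  ✓ 0x2865C  — 2 lookups
#5 VA=0x28008ED (r,kernel):
  lvl0: tbl 0x12, slot 20 ⇒ 0x20000 (P0/RW0/US0/PS0)
  ✗ PAGE_NOT_PRESENT  [1 reads]
#6 VA=0x2C027B6 (r,kernel):
  lvl0: tbl 0x12, slot 22 ⇒ 0x29007 (P1/RW1/US1/PS0)
  lvl1: tbl 0x29, slot 2 ⇒ 0x4A000 (P0/RW0/US0/PS0)
  ✗ PAGE_NOT_PRESENT  [2 reads]
#7 VA=0x140FCD4 (r,kernel):
  lvl0: tbl 0x12, slot 10 ⇒ 0x2C007 (P1/RW1/US1/PS0)
  lvl1: tbl 0x2C, slot 15 ⇒ 0x2E007 (P1/RW1/US1/PS0)
  ✓ 0x2ECD4  — 2 lookups

TLB: [["0xA0A", "0x1C"], ["0xC05", "0x20"], ["0x2000", "0x28"], ["0x140F", "0x2E"]]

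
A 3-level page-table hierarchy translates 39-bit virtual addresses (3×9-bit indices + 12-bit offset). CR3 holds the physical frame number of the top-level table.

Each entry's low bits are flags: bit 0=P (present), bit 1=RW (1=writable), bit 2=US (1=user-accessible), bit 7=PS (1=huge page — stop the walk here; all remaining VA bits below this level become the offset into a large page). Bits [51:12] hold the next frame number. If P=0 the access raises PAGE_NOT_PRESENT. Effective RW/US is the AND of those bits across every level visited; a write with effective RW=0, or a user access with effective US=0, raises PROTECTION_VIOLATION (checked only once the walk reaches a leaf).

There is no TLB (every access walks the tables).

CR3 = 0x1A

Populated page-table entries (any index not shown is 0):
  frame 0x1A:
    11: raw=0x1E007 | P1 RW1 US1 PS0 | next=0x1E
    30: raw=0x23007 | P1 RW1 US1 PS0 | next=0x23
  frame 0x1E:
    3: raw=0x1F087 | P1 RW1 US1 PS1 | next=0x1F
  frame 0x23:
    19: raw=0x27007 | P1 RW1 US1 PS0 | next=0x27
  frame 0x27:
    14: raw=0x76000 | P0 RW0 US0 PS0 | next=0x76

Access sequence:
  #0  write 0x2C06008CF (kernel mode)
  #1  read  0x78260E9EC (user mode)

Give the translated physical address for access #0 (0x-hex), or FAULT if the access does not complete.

Walk each access:
#0 VA=0x2C06008CF (w,kernel):
  L0: frame=0x1A idx=11 entry=0x1E007 [P=1 RW=1 US=1 PS=0]
  L1: frame=0x1E idx=3 entry=0x1F087 [P=1 RW=1 US=1 PS=1]
  ⇒ phys 0x1F8CF (huge @L1)  [2 reads]
#1 VA=0x78260E9EC (r,user):
  L0: frame=0x1A idx=30 entry=0x23007 [P=1 RW=1 US=1 PS=0]
  L1: frame=0x23 idx=19 entry=0x27007 [P=1 RW=1 US=1 PS=0]
  L2: frame=0x27 idx=14 entry=0x76000 [P=0 RW=0 US=0 PS=0]
  ✗ PAGE_NOT_PRESENT  [3 reads]

Access #0 PA: 0x1F8CF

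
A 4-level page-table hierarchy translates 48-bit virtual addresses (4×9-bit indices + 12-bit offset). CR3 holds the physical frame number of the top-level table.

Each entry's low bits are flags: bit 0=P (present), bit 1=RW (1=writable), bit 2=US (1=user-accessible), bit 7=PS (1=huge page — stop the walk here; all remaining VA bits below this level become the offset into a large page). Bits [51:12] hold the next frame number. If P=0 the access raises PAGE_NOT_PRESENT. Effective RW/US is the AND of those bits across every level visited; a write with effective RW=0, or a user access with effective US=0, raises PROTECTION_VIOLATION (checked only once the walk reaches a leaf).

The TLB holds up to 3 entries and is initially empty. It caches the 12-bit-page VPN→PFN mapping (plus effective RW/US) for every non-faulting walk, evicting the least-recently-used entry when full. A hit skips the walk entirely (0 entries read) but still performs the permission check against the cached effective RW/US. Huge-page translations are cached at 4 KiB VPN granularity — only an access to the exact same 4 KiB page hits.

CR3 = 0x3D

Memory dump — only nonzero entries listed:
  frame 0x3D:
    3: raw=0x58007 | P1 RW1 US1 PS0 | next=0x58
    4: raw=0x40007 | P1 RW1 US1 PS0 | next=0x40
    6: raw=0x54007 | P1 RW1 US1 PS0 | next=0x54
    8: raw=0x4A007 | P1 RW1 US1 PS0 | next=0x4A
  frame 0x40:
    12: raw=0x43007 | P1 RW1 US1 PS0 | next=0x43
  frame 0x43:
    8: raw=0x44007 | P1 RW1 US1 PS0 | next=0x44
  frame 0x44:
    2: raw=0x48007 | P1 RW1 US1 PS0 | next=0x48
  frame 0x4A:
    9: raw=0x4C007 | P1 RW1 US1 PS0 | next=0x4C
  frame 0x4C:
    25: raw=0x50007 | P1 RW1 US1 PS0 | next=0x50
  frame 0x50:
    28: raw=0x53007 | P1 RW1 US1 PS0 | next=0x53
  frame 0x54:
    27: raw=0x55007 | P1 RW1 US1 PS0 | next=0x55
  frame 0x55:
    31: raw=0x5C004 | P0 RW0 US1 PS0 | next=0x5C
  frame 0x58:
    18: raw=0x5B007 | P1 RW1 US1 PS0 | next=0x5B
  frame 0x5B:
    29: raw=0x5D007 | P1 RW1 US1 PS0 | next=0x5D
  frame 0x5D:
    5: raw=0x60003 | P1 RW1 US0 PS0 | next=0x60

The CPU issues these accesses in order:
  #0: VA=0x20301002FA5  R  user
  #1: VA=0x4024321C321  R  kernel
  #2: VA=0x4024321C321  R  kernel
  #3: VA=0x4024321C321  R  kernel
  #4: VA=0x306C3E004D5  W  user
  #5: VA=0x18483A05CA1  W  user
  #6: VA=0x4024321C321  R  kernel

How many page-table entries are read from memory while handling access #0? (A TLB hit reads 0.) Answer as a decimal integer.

Per-access translation:
#0 VA=0x20301002FA5 (r,user):
  [0] read 0x3D idx=4: raw=0x40007 flags P=1 W=1 U=1 S=0
  [1] read 0x40 idx=12: raw=0x43007 flags P=1 W=1 U=1 S=0
  [2] read 0x43 idx=8: raw=0x44007 flags P=1 W=1 U=1 S=0
  [3] read 0x44 idx=2: raw=0x48007 flags P=1 W=1 U=1 S=0
  ⇒ phys 0x48FA5  [4 reads]
#1 VA=0x4024321C321 (r,kernel):
  [0] read 0x3D idx=8: raw=0x4A007 flags P=1 W=1 U=1 S=0
  [1] read 0x4A idx=9: raw=0x4C007 flags P=1 W=1 U=1 S=0
  [2] read 0x4C idx=25: raw=0x50007 flags P=1 W=1 U=1 S=0
  [3] read 0x50 idx=28: raw=0x53007 flags P=1 W=1 U=1 S=0
  ⇒ phys 0x53321  [4 reads]
#2 VA=0x4024321C321 (r,kernel):
  TLB hit vpn=0x4024321C → PA=0x53321
#3 VA=0x4024321C321 (r,kernel):
  TLB hit vpn=0x4024321C → PA=0x53321
#4 VA=0x306C3E004D5 (w,user):
  [0] read 0x3D idx=6: raw=0x54007 flags P=1 W=1 U=1 S=0
  [1] read 0x54 idx=27: raw=0x55007 flags P=1 W=1 U=1 S=0
  [2] read 0x55 idx=31: raw=0x5C004 flags P=0 W=0 U=1 S=0
  ⇒ fault: PAGE_NOT_PRESENT  — 3 lookups
#5 VA=0x18483A05CA1 (w,user):
  [0] read 0x3D idx=3: raw=0x58007 flags P=1 W=1 U=1 S=0
  [1] read 0x58 idx=18: raw=0x5B007 flags P=1 W=1 U=1 S=0
  [2] read 0x5B idx=29: raw=0x5D007 flags P=1 W=1 U=1 S=0
  [3] read 0x5D idx=5: raw=0x60003 flags P=1 W=1 U=0 S=0
  ⇒ fault: PROTECTION_VIOLATION  — 4 lookups
#6 VA=0x4024321C321 (r,kernel):
  TLB hit vpn=0x4024321C → PA=0x53321

Entries read for #0: 4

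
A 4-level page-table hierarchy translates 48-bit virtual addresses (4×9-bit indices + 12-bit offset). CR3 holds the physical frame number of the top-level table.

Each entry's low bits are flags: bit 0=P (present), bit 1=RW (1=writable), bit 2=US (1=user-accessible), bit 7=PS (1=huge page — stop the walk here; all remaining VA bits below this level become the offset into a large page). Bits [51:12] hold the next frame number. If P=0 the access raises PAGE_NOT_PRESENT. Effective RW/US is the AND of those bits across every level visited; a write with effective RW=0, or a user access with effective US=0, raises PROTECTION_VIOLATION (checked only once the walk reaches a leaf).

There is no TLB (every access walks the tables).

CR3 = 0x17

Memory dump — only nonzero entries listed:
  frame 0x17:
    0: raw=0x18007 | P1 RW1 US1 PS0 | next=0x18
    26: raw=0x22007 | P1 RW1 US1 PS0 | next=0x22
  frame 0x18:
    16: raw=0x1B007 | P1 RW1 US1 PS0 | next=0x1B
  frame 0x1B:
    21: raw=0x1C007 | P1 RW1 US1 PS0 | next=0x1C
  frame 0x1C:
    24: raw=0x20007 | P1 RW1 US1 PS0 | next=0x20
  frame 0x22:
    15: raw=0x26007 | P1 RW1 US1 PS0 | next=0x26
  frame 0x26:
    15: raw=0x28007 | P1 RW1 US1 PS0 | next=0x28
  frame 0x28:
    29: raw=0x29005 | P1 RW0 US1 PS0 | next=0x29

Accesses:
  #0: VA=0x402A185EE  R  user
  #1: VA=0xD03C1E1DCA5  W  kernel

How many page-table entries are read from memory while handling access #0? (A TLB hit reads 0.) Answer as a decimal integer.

Per-access translation:
#0 VA=0x402A185EE (r,user):
  L0: frame=0x17 idx=0 entry=0x18007 [P=1 RW=1 US=1 PS=0]
  L1: frame=0x18 idx=16 entry=0x1B007 [P=1 RW=1 US=1 PS=0]
  L2: frame=0x1B idx=21 entry=0x1C007 [P=1 RW=1 US=1 PS=0]
  L3: frame=0x1C idx=24 entry=0x20007 [P=1 RW=1 US=1 PS=0]
  ⇒ phys 0x205EE  [4 reads]
#1 VA=0xD03C1E1DCA5 (w,kernel):
  L0: frame=0x17 idx=26 entry=0x22007 [P=1 RW=1 US=1 PS=0]
  L1: frame=0x22 idx=15 entry=0x26007 [P=1 RW=1 US=1 PS=0]
  L2: frame=0x26 idx=15 entry=0x28007 [P=1 RW=1 US=1 PS=0]
  L3: frame=0x28 idx=29 entry=0x29005 [P=1 RW=0 US=1 PS=0]
  ⇒ fault: PROTECTION_VIOLATION  — 4 lookups

Entries read for #0: 4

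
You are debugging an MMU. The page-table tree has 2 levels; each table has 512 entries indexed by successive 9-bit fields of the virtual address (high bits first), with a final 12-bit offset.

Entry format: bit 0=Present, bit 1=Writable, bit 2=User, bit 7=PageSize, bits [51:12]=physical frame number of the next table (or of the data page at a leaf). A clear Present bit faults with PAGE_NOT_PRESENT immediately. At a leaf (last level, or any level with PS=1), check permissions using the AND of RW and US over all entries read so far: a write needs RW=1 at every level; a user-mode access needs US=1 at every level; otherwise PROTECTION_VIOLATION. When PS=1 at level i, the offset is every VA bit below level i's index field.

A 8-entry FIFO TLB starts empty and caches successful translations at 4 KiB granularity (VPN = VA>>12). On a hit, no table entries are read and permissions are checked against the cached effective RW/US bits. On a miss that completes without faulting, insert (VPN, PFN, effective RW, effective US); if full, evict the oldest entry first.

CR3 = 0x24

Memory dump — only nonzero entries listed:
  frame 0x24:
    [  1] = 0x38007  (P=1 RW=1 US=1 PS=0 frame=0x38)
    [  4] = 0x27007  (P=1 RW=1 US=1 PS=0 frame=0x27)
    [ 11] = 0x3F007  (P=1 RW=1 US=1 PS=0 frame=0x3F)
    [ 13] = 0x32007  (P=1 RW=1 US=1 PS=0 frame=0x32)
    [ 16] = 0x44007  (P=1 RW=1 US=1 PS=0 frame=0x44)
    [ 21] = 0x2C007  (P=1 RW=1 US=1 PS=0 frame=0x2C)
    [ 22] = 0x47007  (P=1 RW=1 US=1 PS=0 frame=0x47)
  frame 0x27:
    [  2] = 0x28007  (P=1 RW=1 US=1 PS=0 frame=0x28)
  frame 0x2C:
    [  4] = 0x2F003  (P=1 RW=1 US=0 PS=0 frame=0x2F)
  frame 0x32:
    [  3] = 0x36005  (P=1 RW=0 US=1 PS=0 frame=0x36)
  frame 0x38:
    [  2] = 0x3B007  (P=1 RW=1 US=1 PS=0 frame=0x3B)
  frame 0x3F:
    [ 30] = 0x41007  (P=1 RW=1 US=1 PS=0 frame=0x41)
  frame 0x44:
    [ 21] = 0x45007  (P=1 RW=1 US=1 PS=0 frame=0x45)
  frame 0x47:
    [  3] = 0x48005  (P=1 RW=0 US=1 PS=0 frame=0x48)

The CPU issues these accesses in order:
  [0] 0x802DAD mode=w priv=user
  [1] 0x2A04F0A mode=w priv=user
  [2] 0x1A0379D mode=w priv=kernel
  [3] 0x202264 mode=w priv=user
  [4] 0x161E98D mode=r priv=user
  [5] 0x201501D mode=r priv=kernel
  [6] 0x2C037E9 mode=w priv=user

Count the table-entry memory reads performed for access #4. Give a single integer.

Per-access translation:
#0 VA=0x802DAD (w,user):
  L0 @0x24[4] → 0x27007  P=1,RW=1,US=1,PS=0
  L1 @0x27[2] → 0x28007  P=1,RW=1,US=1,PS=0
  → PA=0x28DAD  (2 entries read)
#1 VA=0x2A04F0A (w,user):
  L0 @0x24[21] → 0x2C007  P=1,RW=1,US=1,PS=0
  L1 @0x2C[4] → 0x2F003  P=1,RW=1,US=0,PS=0
  ⇒ fault: PROTECTION_VIOLATION  — 2 lookups
#2 VA=0x1A0379D (w,kernel):
  L0 @0x24[13] → 0x32007  P=1,RW=1,US=1,PS=0
  L1 @0x32[3] → 0x36005  P=1,RW=0,US=1,PS=0
  ⇒ fault: PROTECTION_VIOLATION  — 2 lookups
#3 VA=0x202264 (w,user):
  L0 @0x24[1] → 0x38007  P=1,RW=1,US=1,PS=0
  L1 @0x38[2] → 0x3B007  P=1,RW=1,US=1,PS=0
  → PA=0x3B264  (2 entries read)
#4 VA=0x161E98D (r,user):
  L0 @0x24[11] → 0x3F007  P=1,RW=1,US=1,PS=0
  L1 @0x3F[30] → 0x41007  P=1,RW=1,US=1,PS=0
  → PA=0x4198D  (2 entries read)
#5 VA=0x201501D (r,kernel):
  L0 @0x24[16] → 0x44007  P=1,RW=1,US=1,PS=0
  L1 @0x44[21] → 0x45007  P=1,RW=1,US=1,PS=0
  → PA=0x4501D  (2 entries read)
#6 VA=0x2C037E9 (w,user):
  L0 @0x24[22] → 0x47007  P=1,RW=1,US=1,PS=0
  L1 @0x47[3] → 0x48005  P=1,RW=0,US=1,PS=0
  ⇒ fault: PROTECTION_VIOLATION  — 2 lookups

Entries read for #4: 2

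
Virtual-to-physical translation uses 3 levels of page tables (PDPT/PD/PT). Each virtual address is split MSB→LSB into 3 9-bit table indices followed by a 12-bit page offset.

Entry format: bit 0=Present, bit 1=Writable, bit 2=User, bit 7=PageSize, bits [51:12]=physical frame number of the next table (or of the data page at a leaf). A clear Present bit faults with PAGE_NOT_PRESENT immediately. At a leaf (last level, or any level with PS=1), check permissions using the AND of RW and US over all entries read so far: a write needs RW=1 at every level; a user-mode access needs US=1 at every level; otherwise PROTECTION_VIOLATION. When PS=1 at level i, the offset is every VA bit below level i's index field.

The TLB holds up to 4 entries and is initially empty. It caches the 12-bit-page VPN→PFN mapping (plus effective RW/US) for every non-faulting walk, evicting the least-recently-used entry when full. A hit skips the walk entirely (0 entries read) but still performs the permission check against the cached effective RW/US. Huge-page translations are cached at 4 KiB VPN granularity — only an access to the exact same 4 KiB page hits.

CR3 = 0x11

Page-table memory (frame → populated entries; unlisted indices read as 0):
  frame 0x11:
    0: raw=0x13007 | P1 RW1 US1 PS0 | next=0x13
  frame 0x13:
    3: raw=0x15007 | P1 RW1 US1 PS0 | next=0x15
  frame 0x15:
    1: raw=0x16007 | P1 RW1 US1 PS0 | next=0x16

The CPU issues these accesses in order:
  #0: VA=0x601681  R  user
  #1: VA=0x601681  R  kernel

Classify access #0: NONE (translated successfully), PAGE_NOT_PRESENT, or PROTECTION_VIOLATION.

Walk each access:
#0 VA=0x601681 (r,user):
  [0] read 0x11 idx=0: raw=0x13007 flags P=1 W=1 U=1 S=0
  [1] read 0x13 idx=3: raw=0x15007 flags P=1 W=1 U=1 S=0
  [2] read 0x15 idx=1: raw=0x16007 flags P=1 W=1 U=1 S=0
  → PA=0x16681  (3 entries read)
#1 VA=0x601681 (r,kernel):
  TLB hit vpn=0x601 → PA=0x16681

Access #0 fault: NONE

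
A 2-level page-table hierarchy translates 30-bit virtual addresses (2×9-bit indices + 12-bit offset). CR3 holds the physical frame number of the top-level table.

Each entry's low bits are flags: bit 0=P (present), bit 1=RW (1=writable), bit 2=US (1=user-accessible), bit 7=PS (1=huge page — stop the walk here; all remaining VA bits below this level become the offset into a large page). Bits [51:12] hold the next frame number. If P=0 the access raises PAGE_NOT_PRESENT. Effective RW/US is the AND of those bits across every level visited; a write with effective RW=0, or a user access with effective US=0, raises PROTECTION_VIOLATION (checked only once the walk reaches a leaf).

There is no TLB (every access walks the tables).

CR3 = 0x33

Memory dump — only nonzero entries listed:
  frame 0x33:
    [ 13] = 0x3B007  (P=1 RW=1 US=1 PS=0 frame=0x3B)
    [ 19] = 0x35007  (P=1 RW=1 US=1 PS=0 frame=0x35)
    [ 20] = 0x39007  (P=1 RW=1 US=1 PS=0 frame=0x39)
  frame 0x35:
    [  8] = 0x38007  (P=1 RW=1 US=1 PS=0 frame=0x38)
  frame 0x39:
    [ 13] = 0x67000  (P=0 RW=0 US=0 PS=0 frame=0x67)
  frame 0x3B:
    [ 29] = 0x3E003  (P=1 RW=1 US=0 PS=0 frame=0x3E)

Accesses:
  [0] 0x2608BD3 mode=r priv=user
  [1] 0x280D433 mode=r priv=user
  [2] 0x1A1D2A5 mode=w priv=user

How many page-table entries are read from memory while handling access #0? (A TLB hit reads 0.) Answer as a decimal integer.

Trace:
#0 VA=0x2608BD3 (r,user):
  [0] read 0x33 idx=19: raw=0x35007 flags P=1 W=1 U=1 S=0
  [1] read 0x35 idx=8: raw=0x38007 flags P=1 W=1 U=1 S=0
  → PA=0x38BD3  (2 entries read)
#1 VA=0x280D433 (r,user):
  [0] read 0x33 idx=20: raw=0x39007 flags P=1 W=1 U=1 S=0
  [1] read 0x39 idx=13: raw=0x67000 flags P=0 W=0 U=0 S=0
  → PAGE_NOT_PRESENT  (2 entries read)
#2 VA=0x1A1D2A5 (w,user):
  [0] read 0x33 idx=13: raw=0x3B007 flags P=1 W=1 U=1 S=0
  [1] read 0x3B idx=29: raw=0x3E003 flags P=1 W=1 U=0 S=0
  → PROTECTION_VIOLATION  (2 entries read)

Entries read for #0: 2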